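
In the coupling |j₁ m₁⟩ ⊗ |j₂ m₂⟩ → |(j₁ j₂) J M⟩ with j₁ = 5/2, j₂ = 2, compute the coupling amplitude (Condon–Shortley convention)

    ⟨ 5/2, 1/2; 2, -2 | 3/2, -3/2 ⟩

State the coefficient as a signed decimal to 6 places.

+0.338062  (= +√(4/35))

√[4·3!2!1!/7! · 3!2!0!4!0!3!] = √(576/35)
  +(−1)^0/∏(0,3,2,0,0,1)! = 1/12  (running 1/12)
⟨..|..⟩ = √(576/35)·(1/12) = +0.338062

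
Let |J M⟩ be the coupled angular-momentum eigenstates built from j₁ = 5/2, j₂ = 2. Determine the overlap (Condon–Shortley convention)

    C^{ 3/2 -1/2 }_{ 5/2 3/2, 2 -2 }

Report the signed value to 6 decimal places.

j₁+j₂−J=3  J+j₁−j₂=2  J−j₁+j₂=1  j₁+j₂+J+1=7
(j₁±m₁, j₂±m₂, J±M) = (4,1,0,4,1,2)
P² = 384/35
sum k=0..0:
  [0] +1/6 = 1/6
S = 1/6
C² = P²·S² = 32/105 ; C = +0.552052

+0.552052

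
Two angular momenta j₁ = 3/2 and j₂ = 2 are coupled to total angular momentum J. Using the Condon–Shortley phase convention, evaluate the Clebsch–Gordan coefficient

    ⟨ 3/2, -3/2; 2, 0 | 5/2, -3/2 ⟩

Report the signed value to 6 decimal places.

−√(18/35) ≈ -0.717137

j₁+j₂−J=1  J+j₁−j₂=2  J−j₁+j₂=3  j₁+j₂+J+1=7
(j₁±m₁, j₂±m₂, J±M) = (0,3,2,2,1,4)
P² = 288/35
sum k=1..1:
  [1] −1/4 = -1/4
S = -1/4
C² = P²·S² = 18/35 ; C = -0.717137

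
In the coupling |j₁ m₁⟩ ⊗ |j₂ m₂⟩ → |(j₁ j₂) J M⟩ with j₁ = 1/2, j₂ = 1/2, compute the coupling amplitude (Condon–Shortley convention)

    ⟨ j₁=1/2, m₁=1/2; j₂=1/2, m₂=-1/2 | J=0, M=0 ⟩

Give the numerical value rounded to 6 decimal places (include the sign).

triangle: 1!·0!·0!/2! = 1/2
(j±m)!: 1!·0!·0!·1!·0!·0! = 1
prefactor² = (2J+1)·Δ·N² = 1/2
  k=0: +1/(0!·1!·0!·0!·0!·0!) = 1
Σ = 1  ⇒  CG² = 1/2·1² = 1/2
CG = +√(1/2) = +0.707107

+√(1/2) = +0.707107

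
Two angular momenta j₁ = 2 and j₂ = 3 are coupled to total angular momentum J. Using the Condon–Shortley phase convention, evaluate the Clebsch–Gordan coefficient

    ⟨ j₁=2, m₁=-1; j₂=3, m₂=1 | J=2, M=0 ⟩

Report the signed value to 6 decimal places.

+√(1/7) = +0.377964

triangle: 3!*1!*3!/8! = 36/40320
(j±m)!: 1!*3!*4!*2!*2!*2! = 1152
prefactor² = (2J+1)*Δ*N² = 36/7
  k=2: +1/(2!*1!*1!*2!*0!*1!) = 1/4
  k=3: −1/(3!*0!*0!*1!*1!*2!) = -1/12
Σ = 1/6  ⇒  CG² = 36/7*1/6² = 1/7
CG = +√(1/7) = +0.377964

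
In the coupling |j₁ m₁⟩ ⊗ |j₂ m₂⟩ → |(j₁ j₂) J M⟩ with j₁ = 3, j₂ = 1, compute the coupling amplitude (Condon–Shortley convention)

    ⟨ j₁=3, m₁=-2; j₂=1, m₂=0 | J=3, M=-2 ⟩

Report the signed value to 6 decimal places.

triangle: 1!*5!*1!/8! = 120/40320
(j±m)!: 1!*5!*1!*1!*1!*5! = 14400
prefactor² = (2J+1)*Δ*N² = 300
  k=0: +1/(0!*1!*5!*1!*0!*0!) = 1/120
  k=1: −1/(1!*0!*4!*0!*1!*1!) = -1/24
Σ = -1/30  ⇒  CG² = 300*(-1/30)² = 1/3
CG = −√(1/3) = -0.577350

-0.577350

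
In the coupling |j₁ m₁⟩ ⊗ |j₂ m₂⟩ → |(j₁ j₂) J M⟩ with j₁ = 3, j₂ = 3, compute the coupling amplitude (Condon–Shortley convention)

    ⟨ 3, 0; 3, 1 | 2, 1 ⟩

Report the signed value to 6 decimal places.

+0.154303  (= +√(1/42))

√[5·4!2!2!/9! · 3!3!4!2!3!1!] = √(96/7)
  +(−1)^2/∏(2,2,1,2,1,0)! = 1/8  (running 1/8)
  +(−1)^3/∏(3,1,0,1,2,1)! = -1/12  (running 1/24)
⟨..|..⟩ = √(96/7)·(1/24) = +0.154303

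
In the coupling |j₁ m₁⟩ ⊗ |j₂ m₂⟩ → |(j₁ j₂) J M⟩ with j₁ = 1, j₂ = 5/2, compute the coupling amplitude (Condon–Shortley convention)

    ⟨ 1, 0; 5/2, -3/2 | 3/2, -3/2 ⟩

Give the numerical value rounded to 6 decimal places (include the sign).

j₁+j₂−J=2  J+j₁−j₂=0  J−j₁+j₂=3  j₁+j₂+J+1=6
(j₁±m₁, j₂±m₂, J±M) = (1,1,1,4,0,3)
P² = 48/5
sum k=1..1:
  [1] −1/6 = -1/6
S = -1/6
C² = P²·S² = 4/15 ; C = -0.516398

-0.516398  (= −√(4/15))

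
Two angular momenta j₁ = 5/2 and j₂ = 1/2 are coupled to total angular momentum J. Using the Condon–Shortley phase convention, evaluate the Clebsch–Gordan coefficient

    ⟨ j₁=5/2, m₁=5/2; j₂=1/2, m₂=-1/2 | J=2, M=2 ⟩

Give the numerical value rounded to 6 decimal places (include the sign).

j₁+j₂−J=1  J+j₁−j₂=4  J−j₁+j₂=0  j₁+j₂+J+1=6
(j₁±m₁, j₂±m₂, J±M) = (5,0,0,1,4,0)
P² = 480
sum k=0..0:
  [0] +1/24 = 1/24
S = 1/24
C² = P²·S² = 5/6 ; C = +0.912871

+√(5/6) = +0.912871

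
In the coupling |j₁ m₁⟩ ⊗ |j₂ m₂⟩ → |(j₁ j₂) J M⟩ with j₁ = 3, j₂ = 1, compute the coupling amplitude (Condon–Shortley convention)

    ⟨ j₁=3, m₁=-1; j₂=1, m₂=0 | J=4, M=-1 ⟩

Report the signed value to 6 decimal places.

triangle: 0!×6!×2!/9! = 1440/362880
(j±m)!: 2!×4!×1!×1!×3!×5! = 34560
prefactor² = (2J+1)×Δ×N² = 8640/7
  k=0: +1/(0!×0!×4!×1!×2!×1!) = 1/48
Σ = 1/48  ⇒  CG² = 8640/7×1/48² = 15/28
CG = +√(15/28) = +0.731925

+0.731925  (= +√(15/28))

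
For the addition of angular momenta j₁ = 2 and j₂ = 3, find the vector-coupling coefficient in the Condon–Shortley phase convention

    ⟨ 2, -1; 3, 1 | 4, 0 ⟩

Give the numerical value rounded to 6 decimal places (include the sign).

-0.597614

triangle: 1!·3!·5!/10! = 720/3628800
(j±m)!: 1!·3!·4!·2!·4!·4! = 165888
prefactor² = (2J+1)·Δ·N² = 10368/35
  k=0: +1/(0!·1!·3!·4!·0!·1!) = 1/144
  k=1: −1/(1!·0!·2!·3!·1!·2!) = -1/24
Σ = -5/144  ⇒  CG² = 10368/35·(-5/144)² = 5/14
CG = −√(5/14) = -0.597614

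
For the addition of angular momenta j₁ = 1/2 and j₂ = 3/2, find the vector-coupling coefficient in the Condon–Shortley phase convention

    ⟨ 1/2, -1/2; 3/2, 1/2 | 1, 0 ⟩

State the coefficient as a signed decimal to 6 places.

−√(1/2) = -0.707107

√[3·1!0!2!/4! · 0!1!2!1!1!1!] = √(1/2)
  +(−1)^1/∏(1,0,0,1,0,1)! = -1  (running -1)
⟨..|..⟩ = √(1/2)·(-1) = -0.707107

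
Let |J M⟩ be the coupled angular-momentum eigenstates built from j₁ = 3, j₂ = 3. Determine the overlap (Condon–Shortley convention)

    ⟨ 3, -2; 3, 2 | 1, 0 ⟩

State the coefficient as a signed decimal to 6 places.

+√(1/7) = +0.377964

j₁+j₂−J=5  J+j₁−j₂=1  J−j₁+j₂=1  j₁+j₂+J+1=8
(j₁±m₁, j₂±m₂, J±M) = (1,5,5,1,1,1)
P² = 900/7
sum k=4..5:
  [4] +1/24 = 1/24
  [5] −1/120 = -1/120
S = 1/30
C² = P²·S² = 1/7 ; C = +0.377964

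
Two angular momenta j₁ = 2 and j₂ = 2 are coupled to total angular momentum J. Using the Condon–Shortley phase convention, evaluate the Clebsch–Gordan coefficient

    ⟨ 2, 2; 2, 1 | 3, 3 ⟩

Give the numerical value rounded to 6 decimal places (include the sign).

j₁+j₂−J=1  J+j₁−j₂=3  J−j₁+j₂=3  j₁+j₂+J+1=8
(j₁±m₁, j₂±m₂, J±M) = (4,0,3,1,6,0)
P² = 648
sum k=0..0:
  [0] +1/36 = 1/36
S = 1/36
C² = P²·S² = 1/2 ; C = +0.707107

+√(1/2) = +0.707107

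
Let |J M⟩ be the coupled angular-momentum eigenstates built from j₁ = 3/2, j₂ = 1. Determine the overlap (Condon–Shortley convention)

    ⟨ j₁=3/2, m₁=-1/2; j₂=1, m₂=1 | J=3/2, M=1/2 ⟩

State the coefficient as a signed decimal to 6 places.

√[4·1!2!1!/5! · 1!2!2!0!2!1!] = √(8/15)
  +(−1)^1/∏(1,0,1,1,1,0)! = -1  (running -1)
⟨..|..⟩ = √(8/15)·(-1) = -0.730297

−√(8/15) = -0.730297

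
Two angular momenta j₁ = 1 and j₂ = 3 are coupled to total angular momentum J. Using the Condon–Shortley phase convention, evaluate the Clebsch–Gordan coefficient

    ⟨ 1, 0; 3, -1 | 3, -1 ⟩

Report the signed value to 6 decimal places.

√[7·1!1!5!/8! · 1!1!2!4!2!4!] = √(48)
  +(−1)^0/∏(0,1,1,2,0,3)! = 1/12  (running 1/12)
  +(−1)^1/∏(1,0,0,1,1,4)! = -1/24  (running 1/24)
⟨..|..⟩ = √(48)·(1/24) = +0.288675

+√(1/12) = +0.288675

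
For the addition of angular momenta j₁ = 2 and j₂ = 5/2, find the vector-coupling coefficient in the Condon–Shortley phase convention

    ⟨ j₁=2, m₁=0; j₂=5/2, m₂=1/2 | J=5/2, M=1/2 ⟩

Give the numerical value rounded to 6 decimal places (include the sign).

triangle: 2!*2!*3!/8! = 24/40320
(j±m)!: 2!*2!*3!*2!*3!*2! = 576
prefactor² = (2J+1)*Δ*N² = 72/35
  k=0: +1/(0!*2!*2!*3!*0!*0!) = 1/24
  k=1: −1/(1!*1!*1!*2!*1!*1!) = -1/2
  k=2: +1/(2!*0!*0!*1!*2!*2!) = 1/8
Σ = -1/3  ⇒  CG² = 72/35*(-1/3)² = 8/35
CG = −√(8/35) = -0.478091

−√(8/35) ≈ -0.478091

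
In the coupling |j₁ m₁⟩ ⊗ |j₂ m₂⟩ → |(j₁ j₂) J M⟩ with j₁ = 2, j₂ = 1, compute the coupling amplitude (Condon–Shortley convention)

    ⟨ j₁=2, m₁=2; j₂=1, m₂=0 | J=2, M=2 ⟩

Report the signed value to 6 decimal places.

+0.816497

j₁+j₂−J=1  J+j₁−j₂=3  J−j₁+j₂=1  j₁+j₂+J+1=6
(j₁±m₁, j₂±m₂, J±M) = (4,0,1,1,4,0)
P² = 24
sum k=0..0:
  [0] +1/6 = 1/6
S = 1/6
C² = P²·S² = 2/3 ; C = +0.816497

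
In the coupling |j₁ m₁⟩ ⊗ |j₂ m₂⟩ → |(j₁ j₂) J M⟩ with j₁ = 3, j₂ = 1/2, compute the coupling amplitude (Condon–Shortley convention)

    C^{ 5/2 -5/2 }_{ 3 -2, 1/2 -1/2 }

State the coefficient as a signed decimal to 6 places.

+0.377964  (= +√(1/7))

√[6·1!5!0!/7! · 1!5!0!1!0!5!] = √(14400/7)
  +(−1)^0/∏(0,1,5,0,0,0)! = 1/120  (running 1/120)
⟨..|..⟩ = √(14400/7)·(1/120) = +0.377964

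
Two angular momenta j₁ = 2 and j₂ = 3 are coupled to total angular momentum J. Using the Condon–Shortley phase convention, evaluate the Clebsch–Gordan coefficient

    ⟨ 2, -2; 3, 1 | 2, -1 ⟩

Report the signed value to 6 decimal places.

j₁+j₂−J=3  J+j₁−j₂=1  J−j₁+j₂=3  j₁+j₂+J+1=8
(j₁±m₁, j₂±m₂, J±M) = (0,4,4,2,1,3)
P² = 216/7
sum k=3..3:
  [3] −1/12 = -1/12
S = -1/12
C² = P²·S² = 3/14 ; C = -0.462910

-0.462910  (= −√(3/14))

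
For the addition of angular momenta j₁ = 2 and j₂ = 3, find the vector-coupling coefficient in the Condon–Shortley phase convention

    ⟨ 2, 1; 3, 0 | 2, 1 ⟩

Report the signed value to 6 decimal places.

triangle: 3!·1!·3!/8! = 36/40320
(j±m)!: 3!·1!·3!·3!·3!·1! = 1296
prefactor² = (2J+1)·Δ·N² = 81/14
  k=0: +1/(0!·3!·1!·3!·0!·0!) = 1/36
  k=1: −1/(1!·2!·0!·2!·1!·1!) = -1/4
Σ = -2/9  ⇒  CG² = 81/14·(-2/9)² = 2/7
CG = −√(2/7) = -0.534522

−√(2/7) = -0.534522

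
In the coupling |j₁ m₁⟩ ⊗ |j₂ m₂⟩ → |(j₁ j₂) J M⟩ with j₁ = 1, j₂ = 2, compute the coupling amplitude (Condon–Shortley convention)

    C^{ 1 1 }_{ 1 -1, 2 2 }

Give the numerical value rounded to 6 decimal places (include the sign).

√[3·2!0!2!/5! · 0!2!4!0!2!0!] = √(48/5)
  +(−1)^2/∏(2,0,0,2,0,0)! = 1/4  (running 1/4)
⟨..|..⟩ = √(48/5)·(1/4) = +0.774597

+√(3/5) ≈ +0.774597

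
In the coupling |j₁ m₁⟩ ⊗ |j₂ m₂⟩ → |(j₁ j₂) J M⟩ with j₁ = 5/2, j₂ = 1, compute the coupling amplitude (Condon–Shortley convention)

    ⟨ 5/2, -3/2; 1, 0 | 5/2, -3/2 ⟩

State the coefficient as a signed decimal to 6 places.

−√(9/35) ≈ -0.507093

√[6·1!4!1!/7! · 1!4!1!1!1!4!] = √(576/35)
  +(−1)^0/∏(0,1,4,1,0,0)! = 1/24  (running 1/24)
  +(−1)^1/∏(1,0,3,0,1,1)! = -1/6  (running -1/8)
⟨..|..⟩ = √(576/35)·(-1/8) = -0.507093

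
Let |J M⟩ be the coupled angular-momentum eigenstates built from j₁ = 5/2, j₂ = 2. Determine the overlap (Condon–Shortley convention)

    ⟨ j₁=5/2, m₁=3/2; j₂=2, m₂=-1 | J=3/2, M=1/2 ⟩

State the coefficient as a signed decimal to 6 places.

−√(2/105) ≈ -0.138013

√[4·3!2!1!/7! · 4!1!1!3!2!1!] = √(96/35)
  +(−1)^0/∏(0,3,1,1,1,0)! = 1/6  (running 1/6)
  +(−1)^1/∏(1,2,0,0,2,1)! = -1/4  (running -1/12)
⟨..|..⟩ = √(96/35)·(-1/12) = -0.138013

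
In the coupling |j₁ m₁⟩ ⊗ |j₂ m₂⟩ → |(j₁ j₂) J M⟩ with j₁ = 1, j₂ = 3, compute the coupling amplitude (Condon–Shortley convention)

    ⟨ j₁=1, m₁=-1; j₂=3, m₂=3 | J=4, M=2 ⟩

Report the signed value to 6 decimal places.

√[9·0!2!6!/9! · 0!2!6!0!6!2!] = √(518400/7)
  +(−1)^0/∏(0,0,2,6,0,0)! = 1/1440  (running 1/1440)
⟨..|..⟩ = √(518400/7)·(1/1440) = +0.188982

+√(1/28) = +0.188982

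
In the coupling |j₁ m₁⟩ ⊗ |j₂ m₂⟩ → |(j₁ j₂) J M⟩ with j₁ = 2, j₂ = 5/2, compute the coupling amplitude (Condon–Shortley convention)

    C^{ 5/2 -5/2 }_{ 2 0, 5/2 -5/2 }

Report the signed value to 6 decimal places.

√[6·2!2!3!/8! · 2!2!0!5!0!5!] = √(1440/7)
  +(−1)^0/∏(0,2,2,0,0,3)! = 1/24  (running 1/24)
⟨..|..⟩ = √(1440/7)·(1/24) = +0.597614

+0.597614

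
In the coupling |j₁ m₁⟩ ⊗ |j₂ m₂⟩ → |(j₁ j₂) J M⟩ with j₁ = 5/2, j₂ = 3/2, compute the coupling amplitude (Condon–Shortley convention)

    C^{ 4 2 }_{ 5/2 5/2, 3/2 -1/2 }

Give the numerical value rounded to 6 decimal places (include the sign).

+√(3/28) ≈ +0.327327

j₁+j₂−J=0  J+j₁−j₂=5  J−j₁+j₂=3  j₁+j₂+J+1=9
(j₁±m₁, j₂±m₂, J±M) = (5,0,1,2,6,2)
P² = 43200/7
sum k=0..0:
  [0] +1/240 = 1/240
S = 1/240
C² = P²·S² = 3/28 ; C = +0.327327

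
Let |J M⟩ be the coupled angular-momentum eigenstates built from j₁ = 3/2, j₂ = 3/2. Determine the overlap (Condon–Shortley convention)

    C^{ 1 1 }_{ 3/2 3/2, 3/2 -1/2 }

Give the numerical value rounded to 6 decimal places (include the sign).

√[3·2!1!1!/5! · 3!0!1!2!2!0!] = √(6/5)
  +(−1)^0/∏(0,2,0,1,1,0)! = 1/2  (running 1/2)
⟨..|..⟩ = √(6/5)·(1/2) = +0.547723

+0.547723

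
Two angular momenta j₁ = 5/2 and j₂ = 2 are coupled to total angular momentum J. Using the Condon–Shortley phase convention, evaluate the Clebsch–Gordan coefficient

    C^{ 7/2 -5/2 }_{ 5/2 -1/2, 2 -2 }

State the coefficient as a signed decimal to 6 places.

+0.712697

√[8·1!4!3!/9! · 2!3!0!4!1!6!] = √(4608/7)
  +(−1)^0/∏(0,1,3,0,1,3)! = 1/36  (running 1/36)
⟨..|..⟩ = √(4608/7)·(1/36) = +0.712697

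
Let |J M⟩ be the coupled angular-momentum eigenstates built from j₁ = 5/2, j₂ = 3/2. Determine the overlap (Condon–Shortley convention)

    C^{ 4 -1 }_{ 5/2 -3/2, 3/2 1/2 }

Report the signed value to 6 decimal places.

+√(15/56) = +0.517549

√[9·0!5!3!/9! · 1!4!2!1!3!5!] = √(4320/7)
  +(−1)^0/∏(0,0,4,2,1,1)! = 1/48  (running 1/48)
⟨..|..⟩ = √(4320/7)·(1/48) = +0.517549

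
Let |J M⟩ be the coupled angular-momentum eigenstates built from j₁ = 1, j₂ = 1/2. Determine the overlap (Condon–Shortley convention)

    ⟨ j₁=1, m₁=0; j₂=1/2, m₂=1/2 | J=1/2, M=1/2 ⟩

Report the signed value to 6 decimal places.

-0.577350  (= −√(1/3))

triangle: 1!×1!×0!/3! = 1/6
(j±m)!: 1!×1!×1!×0!×1!×0! = 1
prefactor² = (2J+1)×Δ×N² = 1/3
  k=1: −1/(1!×0!×0!×0!×1!×0!) = -1
Σ = -1  ⇒  CG² = 1/3×(-1)² = 1/3
CG = −√(1/3) = -0.577350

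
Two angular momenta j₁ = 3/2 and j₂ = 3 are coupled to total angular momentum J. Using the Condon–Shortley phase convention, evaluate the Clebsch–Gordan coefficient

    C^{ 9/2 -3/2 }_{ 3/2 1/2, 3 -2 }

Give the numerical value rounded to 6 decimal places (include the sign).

triangle: 0!*3!*6!/10! = 4320/3628800
(j±m)!: 2!*1!*1!*5!*3!*6! = 1036800
prefactor² = (2J+1)*Δ*N² = 86400/7
  k=0: +1/(0!*0!*1!*1!*2!*5!) = 1/240
Σ = 1/240  ⇒  CG² = 86400/7*1/240² = 3/14
CG = +√(3/14) = +0.462910

+0.462910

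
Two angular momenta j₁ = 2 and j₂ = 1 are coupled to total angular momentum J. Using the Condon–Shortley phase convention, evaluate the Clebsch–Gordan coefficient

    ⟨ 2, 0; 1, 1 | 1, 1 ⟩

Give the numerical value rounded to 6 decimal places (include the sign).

j₁+j₂−J=2  J+j₁−j₂=2  J−j₁+j₂=0  j₁+j₂+J+1=5
(j₁±m₁, j₂±m₂, J±M) = (2,2,2,0,2,0)
P² = 8/5
sum k=2..2:
  [2] +1/4 = 1/4
S = 1/4
C² = P²·S² = 1/10 ; C = +0.316228

+√(1/10) = +0.316228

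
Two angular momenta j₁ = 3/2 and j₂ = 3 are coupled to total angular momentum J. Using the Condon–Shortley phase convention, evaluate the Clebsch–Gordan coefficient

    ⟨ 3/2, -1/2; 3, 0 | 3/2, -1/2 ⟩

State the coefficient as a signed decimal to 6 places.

+√(9/35) ≈ +0.507093

j₁+j₂−J=3  J+j₁−j₂=0  J−j₁+j₂=3  j₁+j₂+J+1=7
(j₁±m₁, j₂±m₂, J±M) = (1,2,3,3,1,2)
P² = 144/35
sum k=2..2:
  [2] +1/4 = 1/4
S = 1/4
C² = P²·S² = 9/35 ; C = +0.507093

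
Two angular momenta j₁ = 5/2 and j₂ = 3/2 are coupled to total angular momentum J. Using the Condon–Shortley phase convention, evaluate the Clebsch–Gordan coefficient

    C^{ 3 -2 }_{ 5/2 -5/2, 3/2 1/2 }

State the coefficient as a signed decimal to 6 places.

√[7·1!4!2!/8! · 0!5!2!1!1!5!] = √(240)
  +(−1)^1/∏(1,0,4,1,0,1)! = -1/24  (running -1/24)
⟨..|..⟩ = √(240)·(-1/24) = -0.645497

−√(5/12) = -0.645497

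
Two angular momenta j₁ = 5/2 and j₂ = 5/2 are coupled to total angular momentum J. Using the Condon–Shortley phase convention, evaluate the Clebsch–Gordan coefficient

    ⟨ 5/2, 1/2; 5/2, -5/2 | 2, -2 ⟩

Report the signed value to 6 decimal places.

+√(5/28) ≈ +0.422577

triangle: 3!×2!×2!/8! = 24/40320
(j±m)!: 3!×2!×0!×5!×0!×4! = 34560
prefactor² = (2J+1)×Δ×N² = 720/7
  k=0: +1/(0!×3!×2!×0!×0!×2!) = 1/24
Σ = 1/24  ⇒  CG² = 720/7×1/24² = 5/28
CG = +√(5/28) = +0.422577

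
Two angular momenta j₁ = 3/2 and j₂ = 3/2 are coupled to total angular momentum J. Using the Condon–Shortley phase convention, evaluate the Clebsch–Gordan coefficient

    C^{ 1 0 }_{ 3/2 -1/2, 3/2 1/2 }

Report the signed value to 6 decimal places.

-0.223607

√[3·2!1!1!/5! · 1!2!2!1!1!1!] = √(1/5)
  +(−1)^1/∏(1,1,1,1,0,0)! = -1  (running -1)
  +(−1)^2/∏(2,0,0,0,1,1)! = 1/2  (running -1/2)
⟨..|..⟩ = √(1/5)·(-1/2) = -0.223607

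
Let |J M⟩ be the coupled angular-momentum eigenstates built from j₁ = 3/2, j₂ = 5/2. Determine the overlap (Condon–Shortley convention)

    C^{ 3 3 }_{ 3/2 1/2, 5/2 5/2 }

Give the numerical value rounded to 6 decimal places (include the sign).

j₁+j₂−J=1  J+j₁−j₂=2  J−j₁+j₂=4  j₁+j₂+J+1=8
(j₁±m₁, j₂±m₂, J±M) = (2,1,5,0,6,0)
P² = 1440
sum k=1..1:
  [1] −1/48 = -1/48
S = -1/48
C² = P²·S² = 5/8 ; C = -0.790569

-0.790569  (= −√(5/8))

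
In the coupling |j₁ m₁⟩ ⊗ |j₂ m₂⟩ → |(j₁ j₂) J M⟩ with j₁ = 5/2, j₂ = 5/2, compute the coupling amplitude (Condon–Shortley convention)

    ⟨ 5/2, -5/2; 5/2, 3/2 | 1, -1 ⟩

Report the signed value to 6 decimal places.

triangle: 4!×1!×1!/7! = 24/5040
(j±m)!: 0!×5!×4!×1!×0!×2! = 5760
prefactor² = (2J+1)×Δ×N² = 576/7
  k=4: +1/(4!×0!×1!×0!×0!×1!) = 1/24
Σ = 1/24  ⇒  CG² = 576/7×1/24² = 1/7
CG = +√(1/7) = +0.377964

+√(1/7) ≈ +0.377964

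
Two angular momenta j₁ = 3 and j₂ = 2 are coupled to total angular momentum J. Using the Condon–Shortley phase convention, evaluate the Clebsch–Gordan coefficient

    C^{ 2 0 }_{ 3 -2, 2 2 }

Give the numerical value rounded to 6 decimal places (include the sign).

j₁+j₂−J=3  J+j₁−j₂=3  J−j₁+j₂=1  j₁+j₂+J+1=8
(j₁±m₁, j₂±m₂, J±M) = (1,5,4,0,2,2)
P² = 360/7
sum k=3..3:
  [3] −1/12 = -1/12
S = -1/12
C² = P²·S² = 5/14 ; C = -0.597614

−√(5/14) ≈ -0.597614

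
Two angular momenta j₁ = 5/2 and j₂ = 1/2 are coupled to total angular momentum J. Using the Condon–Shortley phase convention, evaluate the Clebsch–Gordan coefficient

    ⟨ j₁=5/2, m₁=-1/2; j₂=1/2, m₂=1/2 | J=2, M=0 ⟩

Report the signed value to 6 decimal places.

−√(1/2) ≈ -0.707107

j₁+j₂−J=1  J+j₁−j₂=4  J−j₁+j₂=0  j₁+j₂+J+1=6
(j₁±m₁, j₂±m₂, J±M) = (2,3,1,0,2,2)
P² = 8
sum k=1..1:
  [1] −1/4 = -1/4
S = -1/4
C² = P²·S² = 1/2 ; C = -0.707107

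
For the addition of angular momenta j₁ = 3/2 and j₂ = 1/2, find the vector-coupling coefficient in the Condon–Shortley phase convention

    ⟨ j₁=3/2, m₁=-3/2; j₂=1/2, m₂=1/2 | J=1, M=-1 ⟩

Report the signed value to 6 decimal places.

−√(3/4) = -0.866025

√[3·1!2!0!/4! · 0!3!1!0!0!2!] = √(3)
  +(−1)^1/∏(1,0,2,0,0,0)! = -1/2  (running -1/2)
⟨..|..⟩ = √(3)·(-1/2) = -0.866025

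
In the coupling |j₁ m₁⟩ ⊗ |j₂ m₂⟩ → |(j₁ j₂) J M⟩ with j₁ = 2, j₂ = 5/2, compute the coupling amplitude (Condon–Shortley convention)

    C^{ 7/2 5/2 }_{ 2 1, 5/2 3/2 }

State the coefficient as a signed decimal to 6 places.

-0.125988  (= −√(1/63))

√[8·1!3!4!/9! · 3!1!4!1!6!1!] = √(2304/7)
  +(−1)^0/∏(0,1,1,4,2,0)! = 1/48  (running 1/48)
  +(−1)^1/∏(1,0,0,3,3,1)! = -1/36  (running -1/144)
⟨..|..⟩ = √(2304/7)·(-1/144) = -0.125988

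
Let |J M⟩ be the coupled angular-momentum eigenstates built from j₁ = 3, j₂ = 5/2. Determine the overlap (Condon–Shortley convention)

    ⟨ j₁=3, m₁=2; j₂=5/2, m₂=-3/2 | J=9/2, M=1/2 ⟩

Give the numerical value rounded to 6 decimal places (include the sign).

+0.510355

triangle: 1!*5!*4!/11! = 2880/39916800
(j±m)!: 5!*1!*1!*4!*5!*4! = 8294400
prefactor² = (2J+1)*Δ*N² = 460800/77
  k=0: +1/(0!*1!*1!*1!*4!*3!) = 1/144
  k=1: −1/(1!*0!*0!*0!*5!*4!) = -1/2880
Σ = 19/2880  ⇒  CG² = 460800/77*19/2880² = 361/1386
CG = +√(361/1386) = +0.510355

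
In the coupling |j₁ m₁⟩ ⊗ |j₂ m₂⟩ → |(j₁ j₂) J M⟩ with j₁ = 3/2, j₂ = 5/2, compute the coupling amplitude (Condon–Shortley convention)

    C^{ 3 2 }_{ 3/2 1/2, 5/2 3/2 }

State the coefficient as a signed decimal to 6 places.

-0.288675

j₁+j₂−J=1  J+j₁−j₂=2  J−j₁+j₂=4  j₁+j₂+J+1=8
(j₁±m₁, j₂±m₂, J±M) = (2,1,4,1,5,1)
P² = 48
sum k=0..1:
  [0] +1/24 = 1/24
  [1] −1/12 = -1/12
S = -1/24
C² = P²·S² = 1/12 ; C = -0.288675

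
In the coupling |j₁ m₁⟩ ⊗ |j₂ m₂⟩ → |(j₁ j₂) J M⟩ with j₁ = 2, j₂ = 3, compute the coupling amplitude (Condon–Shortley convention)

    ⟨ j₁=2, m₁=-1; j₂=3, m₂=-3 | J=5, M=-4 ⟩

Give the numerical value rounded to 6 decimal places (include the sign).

√[11·0!4!6!/11! · 1!3!0!6!1!9!] = √(7464960)
  +(−1)^0/∏(0,0,3,0,1,6)! = 1/4320  (running 1/4320)
⟨..|..⟩ = √(7464960)·(1/4320) = +0.632456

+√(2/5) ≈ +0.632456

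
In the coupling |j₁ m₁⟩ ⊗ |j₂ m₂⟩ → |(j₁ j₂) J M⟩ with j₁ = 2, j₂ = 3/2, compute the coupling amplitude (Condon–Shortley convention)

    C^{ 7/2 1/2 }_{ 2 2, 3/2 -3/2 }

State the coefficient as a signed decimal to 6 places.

+0.169031  (= +√(1/35))

triangle: 0!·4!·3!/8! = 144/40320
(j±m)!: 4!·0!·0!·3!·4!·3! = 20736
prefactor² = (2J+1)·Δ·N² = 20736/35
  k=0: +1/(0!·0!·0!·0!·4!·3!) = 1/144
Σ = 1/144  ⇒  CG² = 20736/35·1/144² = 1/35
CG = +√(1/35) = +0.169031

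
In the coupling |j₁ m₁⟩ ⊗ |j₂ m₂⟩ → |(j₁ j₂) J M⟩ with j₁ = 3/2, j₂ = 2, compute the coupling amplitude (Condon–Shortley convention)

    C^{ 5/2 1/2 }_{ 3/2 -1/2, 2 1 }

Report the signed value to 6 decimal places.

√[6·1!2!3!/7! · 1!2!3!1!3!2!] = √(72/35)
  +(−1)^0/∏(0,1,2,3,0,0)! = 1/12  (running 1/12)
  +(−1)^1/∏(1,0,1,2,1,1)! = -1/2  (running -5/12)
⟨..|..⟩ = √(72/35)·(-5/12) = -0.597614

−√(5/14) ≈ -0.597614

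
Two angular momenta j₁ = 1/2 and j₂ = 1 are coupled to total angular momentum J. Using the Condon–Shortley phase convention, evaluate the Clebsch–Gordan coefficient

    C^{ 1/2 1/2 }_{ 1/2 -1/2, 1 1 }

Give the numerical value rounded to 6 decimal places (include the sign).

−√(2/3) ≈ -0.816497

j₁+j₂−J=1  J+j₁−j₂=0  J−j₁+j₂=1  j₁+j₂+J+1=3
(j₁±m₁, j₂±m₂, J±M) = (0,1,2,0,1,0)
P² = 2/3
sum k=1..1:
  [1] −1/1 = -1
S = -1
C² = P²·S² = 2/3 ; C = -0.816497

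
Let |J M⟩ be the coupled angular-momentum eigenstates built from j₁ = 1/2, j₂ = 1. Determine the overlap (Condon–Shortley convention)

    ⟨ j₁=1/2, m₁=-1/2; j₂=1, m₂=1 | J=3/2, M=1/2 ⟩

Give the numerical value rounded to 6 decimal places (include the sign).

triangle: 0!×1!×2!/4! = 2/24
(j±m)!: 0!×1!×2!×0!×2!×1! = 4
prefactor² = (2J+1)×Δ×N² = 4/3
  k=0: +1/(0!×0!×1!×2!×0!×0!) = 1/2
Σ = 1/2  ⇒  CG² = 4/3×1/2² = 1/3
CG = +√(1/3) = +0.577350

+√(1/3) ≈ +0.577350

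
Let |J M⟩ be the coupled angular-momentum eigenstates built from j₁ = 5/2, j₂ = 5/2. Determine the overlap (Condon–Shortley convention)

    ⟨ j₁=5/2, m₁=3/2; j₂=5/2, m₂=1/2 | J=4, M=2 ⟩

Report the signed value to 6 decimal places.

√[9·1!4!4!/10! · 4!1!3!2!6!2!] = √(20736/35)
  +(−1)^0/∏(0,1,1,3,3,1)! = 1/36  (running 1/36)
  +(−1)^1/∏(1,0,0,2,4,2)! = -1/96  (running 5/288)
⟨..|..⟩ = √(20736/35)·(5/288) = +0.422577

+0.422577  (= +√(5/28))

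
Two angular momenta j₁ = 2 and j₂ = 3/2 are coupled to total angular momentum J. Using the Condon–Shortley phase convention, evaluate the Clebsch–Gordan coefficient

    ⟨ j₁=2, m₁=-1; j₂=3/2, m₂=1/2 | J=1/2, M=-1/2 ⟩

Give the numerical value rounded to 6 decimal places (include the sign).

j₁+j₂−J=3  J+j₁−j₂=1  J−j₁+j₂=0  j₁+j₂+J+1=5
(j₁±m₁, j₂±m₂, J±M) = (1,3,2,1,0,1)
P² = 6/5
sum k=2..2:
  [2] +1/2 = 1/2
S = 1/2
C² = P²·S² = 3/10 ; C = +0.547723

+√(3/10) ≈ +0.547723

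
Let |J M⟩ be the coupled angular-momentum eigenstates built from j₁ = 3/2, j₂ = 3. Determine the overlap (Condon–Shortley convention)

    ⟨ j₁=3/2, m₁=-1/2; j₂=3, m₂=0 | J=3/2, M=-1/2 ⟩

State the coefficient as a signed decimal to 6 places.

j₁+j₂−J=3  J+j₁−j₂=0  J−j₁+j₂=3  j₁+j₂+J+1=7
(j₁±m₁, j₂±m₂, J±M) = (1,2,3,3,1,2)
P² = 144/35
sum k=2..2:
  [2] +1/4 = 1/4
S = 1/4
C² = P²·S² = 9/35 ; C = +0.507093

+√(9/35) ≈ +0.507093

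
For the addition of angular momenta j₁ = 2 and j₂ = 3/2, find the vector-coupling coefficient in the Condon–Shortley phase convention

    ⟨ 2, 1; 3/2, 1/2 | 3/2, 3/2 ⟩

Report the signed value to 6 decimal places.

-0.632456  (= −√(2/5))

√[4·2!2!1!/6! · 3!1!2!1!3!0!] = √(8/5)
  +(−1)^1/∏(1,1,0,1,2,0)! = -1/2  (running -1/2)
⟨..|..⟩ = √(8/5)·(-1/2) = -0.632456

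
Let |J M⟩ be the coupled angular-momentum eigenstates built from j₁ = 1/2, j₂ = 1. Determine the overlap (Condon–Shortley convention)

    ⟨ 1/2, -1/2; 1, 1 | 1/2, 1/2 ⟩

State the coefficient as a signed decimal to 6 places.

√[2·1!0!1!/3! · 0!1!2!0!1!0!] = √(2/3)
  +(−1)^1/∏(1,0,0,1,0,0)! = -1  (running -1)
⟨..|..⟩ = √(2/3)·(-1) = -0.816497

−√(2/3) ≈ -0.816497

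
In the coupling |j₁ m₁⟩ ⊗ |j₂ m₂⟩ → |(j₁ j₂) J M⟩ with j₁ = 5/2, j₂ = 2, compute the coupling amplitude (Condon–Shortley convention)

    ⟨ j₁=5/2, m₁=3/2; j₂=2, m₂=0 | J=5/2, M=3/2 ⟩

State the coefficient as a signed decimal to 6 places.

j₁+j₂−J=2  J+j₁−j₂=3  J−j₁+j₂=2  j₁+j₂+J+1=8
(j₁±m₁, j₂±m₂, J±M) = (4,1,2,2,4,1)
P² = 288/35
sum k=0..1:
  [0] +1/8 = 1/8
  [1] −1/6 = -1/6
S = -1/24
C² = P²·S² = 1/70 ; C = -0.119523

-0.119523  (= −√(1/70))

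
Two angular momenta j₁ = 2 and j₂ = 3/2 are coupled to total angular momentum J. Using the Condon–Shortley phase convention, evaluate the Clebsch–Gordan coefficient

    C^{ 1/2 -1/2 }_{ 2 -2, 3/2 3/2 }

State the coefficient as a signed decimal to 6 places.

−√(2/5) ≈ -0.632456

j₁+j₂−J=3  J+j₁−j₂=1  J−j₁+j₂=0  j₁+j₂+J+1=5
(j₁±m₁, j₂±m₂, J±M) = (0,4,3,0,0,1)
P² = 72/5
sum k=3..3:
  [3] −1/6 = -1/6
S = -1/6
C² = P²·S² = 2/5 ; C = -0.632456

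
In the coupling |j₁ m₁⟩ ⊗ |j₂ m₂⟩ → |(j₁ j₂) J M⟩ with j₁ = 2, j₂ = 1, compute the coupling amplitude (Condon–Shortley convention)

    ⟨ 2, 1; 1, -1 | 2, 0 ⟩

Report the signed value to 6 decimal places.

triangle: 1!·3!·1!/6! = 6/720
(j±m)!: 3!·1!·0!·2!·2!·2! = 48
prefactor² = (2J+1)·Δ·N² = 2
  k=0: +1/(0!·1!·1!·0!·2!·1!) = 1/2
Σ = 1/2  ⇒  CG² = 2·1/2² = 1/2
CG = +√(1/2) = +0.707107

+0.707107  (= +√(1/2))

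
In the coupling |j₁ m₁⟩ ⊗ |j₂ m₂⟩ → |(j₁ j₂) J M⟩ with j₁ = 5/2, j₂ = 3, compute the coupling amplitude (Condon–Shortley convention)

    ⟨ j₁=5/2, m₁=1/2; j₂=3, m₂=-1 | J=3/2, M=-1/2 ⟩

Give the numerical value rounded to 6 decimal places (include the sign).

-0.097590  (= −√(1/105))

√[4·4!1!2!/8! · 3!2!2!4!1!2!] = √(192/35)
  +(−1)^1/∏(1,3,1,1,0,1)! = -1/6  (running -1/6)
  +(−1)^2/∏(2,2,0,0,1,2)! = 1/8  (running -1/24)
⟨..|..⟩ = √(192/35)·(-1/24) = -0.097590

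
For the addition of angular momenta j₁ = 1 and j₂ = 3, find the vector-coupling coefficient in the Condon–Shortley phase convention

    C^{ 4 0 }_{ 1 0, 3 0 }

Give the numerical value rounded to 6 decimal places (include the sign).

√[9·0!2!6!/9! · 1!1!3!3!4!4!] = √(5184/7)
  +(−1)^0/∏(0,0,1,3,1,3)! = 1/36  (running 1/36)
⟨..|..⟩ = √(5184/7)·(1/36) = +0.755929

+0.755929  (= +√(4/7))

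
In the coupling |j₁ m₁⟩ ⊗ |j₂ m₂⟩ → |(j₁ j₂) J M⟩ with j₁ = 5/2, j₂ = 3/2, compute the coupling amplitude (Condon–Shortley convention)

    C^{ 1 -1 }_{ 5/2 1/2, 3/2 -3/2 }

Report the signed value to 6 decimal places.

+0.223607

√[3·3!2!0!/6! · 3!2!0!3!0!2!] = √(36/5)
  +(−1)^0/∏(0,3,2,0,0,0)! = 1/12  (running 1/12)
⟨..|..⟩ = √(36/5)·(1/12) = +0.223607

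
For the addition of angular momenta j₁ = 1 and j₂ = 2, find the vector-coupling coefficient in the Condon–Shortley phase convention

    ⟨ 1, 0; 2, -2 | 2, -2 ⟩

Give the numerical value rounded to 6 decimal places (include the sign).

+√(2/3) ≈ +0.816497

triangle: 1!×1!×3!/6! = 6/720
(j±m)!: 1!×1!×0!×4!×0!×4! = 576
prefactor² = (2J+1)×Δ×N² = 24
  k=0: +1/(0!×1!×1!×0!×0!×3!) = 1/6
Σ = 1/6  ⇒  CG² = 24×1/6² = 2/3
CG = +√(2/3) = +0.816497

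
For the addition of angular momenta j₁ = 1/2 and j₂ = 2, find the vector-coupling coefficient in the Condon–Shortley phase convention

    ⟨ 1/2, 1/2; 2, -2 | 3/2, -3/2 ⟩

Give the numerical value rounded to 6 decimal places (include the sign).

j₁+j₂−J=1  J+j₁−j₂=0  J−j₁+j₂=3  j₁+j₂+J+1=5
(j₁±m₁, j₂±m₂, J±M) = (1,0,0,4,0,3)
P² = 144/5
sum k=0..0:
  [0] +1/6 = 1/6
S = 1/6
C² = P²·S² = 4/5 ; C = +0.894427

+0.894427  (= +√(4/5))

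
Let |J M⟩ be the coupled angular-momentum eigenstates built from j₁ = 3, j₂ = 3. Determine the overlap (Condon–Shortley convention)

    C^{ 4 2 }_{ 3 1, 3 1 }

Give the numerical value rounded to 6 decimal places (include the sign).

-0.509647  (= −√(20/77))

√[9·2!4!4!/11! · 4!2!4!2!6!2!] = √(331776/385)
  +(−1)^0/∏(0,2,2,4,2,0)! = 1/192  (running 1/192)
  +(−1)^1/∏(1,1,1,3,3,1)! = -1/36  (running -13/576)
  +(−1)^2/∏(2,0,0,2,4,2)! = 1/192  (running -5/288)
⟨..|..⟩ = √(331776/385)·(-5/288) = -0.509647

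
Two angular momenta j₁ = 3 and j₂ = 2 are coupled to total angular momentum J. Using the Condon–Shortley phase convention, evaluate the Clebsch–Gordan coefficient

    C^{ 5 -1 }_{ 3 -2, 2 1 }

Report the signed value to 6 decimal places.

j₁+j₂−J=0  J+j₁−j₂=6  J−j₁+j₂=4  j₁+j₂+J+1=11
(j₁±m₁, j₂±m₂, J±M) = (1,5,3,1,4,6)
P² = 414720/7
sum k=0..0:
  [0] +1/720 = 1/720
S = 1/720
C² = P²·S² = 4/35 ; C = +0.338062

+√(4/35) ≈ +0.338062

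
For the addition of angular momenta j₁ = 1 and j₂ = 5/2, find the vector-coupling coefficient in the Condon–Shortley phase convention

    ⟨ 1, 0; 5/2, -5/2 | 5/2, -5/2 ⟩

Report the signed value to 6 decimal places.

triangle: 1!·1!·4!/7! = 24/5040
(j±m)!: 1!·1!·0!·5!·0!·5! = 14400
prefactor² = (2J+1)·Δ·N² = 2880/7
  k=0: +1/(0!·1!·1!·0!·0!·4!) = 1/24
Σ = 1/24  ⇒  CG² = 2880/7·1/24² = 5/7
CG = +√(5/7) = +0.845154

+0.845154  (= +√(5/7))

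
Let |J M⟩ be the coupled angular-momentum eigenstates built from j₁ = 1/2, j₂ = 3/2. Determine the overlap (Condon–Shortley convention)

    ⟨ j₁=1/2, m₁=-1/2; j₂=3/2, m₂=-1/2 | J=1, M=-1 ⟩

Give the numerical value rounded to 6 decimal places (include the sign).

−√(1/4) = -0.500000

j₁+j₂−J=1  J+j₁−j₂=0  J−j₁+j₂=2  j₁+j₂+J+1=4
(j₁±m₁, j₂±m₂, J±M) = (0,1,1,2,0,2)
P² = 1
sum k=1..1:
  [1] −1/2 = -1/2
S = -1/2
C² = P²·S² = 1/4 ; C = -0.500000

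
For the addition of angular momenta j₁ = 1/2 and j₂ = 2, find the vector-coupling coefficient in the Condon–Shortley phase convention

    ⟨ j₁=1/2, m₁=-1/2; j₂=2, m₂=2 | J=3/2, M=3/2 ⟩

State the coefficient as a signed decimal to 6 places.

√[4·1!0!3!/5! · 0!1!4!0!3!0!] = √(144/5)
  +(−1)^1/∏(1,0,0,3,0,0)! = -1/6  (running -1/6)
⟨..|..⟩ = √(144/5)·(-1/6) = -0.894427

−√(4/5) = -0.894427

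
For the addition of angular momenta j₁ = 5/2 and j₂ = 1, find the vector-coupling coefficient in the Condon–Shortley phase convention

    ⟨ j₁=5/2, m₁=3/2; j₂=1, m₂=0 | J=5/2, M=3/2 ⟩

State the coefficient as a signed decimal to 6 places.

+√(9/35) ≈ +0.507093

triangle: 1!×4!×1!/7! = 24/5040
(j±m)!: 4!×1!×1!×1!×4!×1! = 576
prefactor² = (2J+1)×Δ×N² = 576/35
  k=0: +1/(0!×1!×1!×1!×3!×0!) = 1/6
  k=1: −1/(1!×0!×0!×0!×4!×1!) = -1/24
Σ = 1/8  ⇒  CG² = 576/35×1/8² = 9/35
CG = +√(9/35) = +0.507093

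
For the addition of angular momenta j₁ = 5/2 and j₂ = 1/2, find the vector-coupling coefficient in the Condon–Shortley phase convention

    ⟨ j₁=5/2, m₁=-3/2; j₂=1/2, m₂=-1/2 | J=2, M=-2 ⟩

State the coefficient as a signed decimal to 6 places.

+0.408248  (= +√(1/6))

j₁+j₂−J=1  J+j₁−j₂=4  J−j₁+j₂=0  j₁+j₂+J+1=6
(j₁±m₁, j₂±m₂, J±M) = (1,4,0,1,0,4)
P² = 96
sum k=0..0:
  [0] +1/24 = 1/24
S = 1/24
C² = P²·S² = 1/6 ; C = +0.408248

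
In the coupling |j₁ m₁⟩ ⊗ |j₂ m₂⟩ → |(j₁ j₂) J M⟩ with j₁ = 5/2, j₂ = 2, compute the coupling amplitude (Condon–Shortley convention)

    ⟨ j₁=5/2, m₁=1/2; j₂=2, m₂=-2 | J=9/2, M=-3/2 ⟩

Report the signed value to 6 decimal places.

√[10·0!5!4!/10! · 3!2!0!4!3!6!] = √(69120/7)
  +(−1)^0/∏(0,0,2,0,3,4)! = 1/288  (running 1/288)
⟨..|..⟩ = √(69120/7)·(1/288) = +0.345033

+0.345033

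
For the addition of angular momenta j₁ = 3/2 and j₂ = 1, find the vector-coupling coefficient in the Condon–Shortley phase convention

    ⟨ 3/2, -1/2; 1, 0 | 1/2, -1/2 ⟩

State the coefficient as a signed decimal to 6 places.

triangle: 2!·1!·0!/4! = 2/24
(j±m)!: 1!·2!·1!·1!·0!·1! = 2
prefactor² = (2J+1)·Δ·N² = 1/3
  k=1: −1/(1!·1!·1!·0!·0!·0!) = -1
Σ = -1  ⇒  CG² = 1/3·(-1)² = 1/3
CG = −√(1/3) = -0.577350

−√(1/3) ≈ -0.577350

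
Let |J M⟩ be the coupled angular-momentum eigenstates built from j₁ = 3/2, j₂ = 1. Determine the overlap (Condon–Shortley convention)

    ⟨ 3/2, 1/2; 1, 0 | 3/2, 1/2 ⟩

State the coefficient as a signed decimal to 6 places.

+0.258199

triangle: 1!*2!*1!/5! = 2/120
(j±m)!: 2!*1!*1!*1!*2!*1! = 4
prefactor² = (2J+1)*Δ*N² = 4/15
  k=0: +1/(0!*1!*1!*1!*1!*0!) = 1
  k=1: −1/(1!*0!*0!*0!*2!*1!) = -1/2
Σ = 1/2  ⇒  CG² = 4/15*1/2² = 1/15
CG = +√(1/15) = +0.258199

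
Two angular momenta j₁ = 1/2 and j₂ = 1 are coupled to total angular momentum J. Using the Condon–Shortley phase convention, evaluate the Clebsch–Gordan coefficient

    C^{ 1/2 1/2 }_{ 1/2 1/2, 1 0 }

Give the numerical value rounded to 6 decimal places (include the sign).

+√(1/3) ≈ +0.577350

j₁+j₂−J=1  J+j₁−j₂=0  J−j₁+j₂=1  j₁+j₂+J+1=3
(j₁±m₁, j₂±m₂, J±M) = (1,0,1,1,1,0)
P² = 1/3
sum k=0..0:
  [0] +1/1 = 1
S = 1
C² = P²·S² = 1/3 ; C = +0.577350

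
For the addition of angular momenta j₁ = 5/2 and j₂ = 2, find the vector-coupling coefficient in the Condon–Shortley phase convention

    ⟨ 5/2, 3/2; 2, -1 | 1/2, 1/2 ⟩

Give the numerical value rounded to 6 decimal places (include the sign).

-0.516398

j₁+j₂−J=4  J+j₁−j₂=1  J−j₁+j₂=0  j₁+j₂+J+1=6
(j₁±m₁, j₂±m₂, J±M) = (4,1,1,3,1,0)
P² = 48/5
sum k=1..1:
  [1] −1/6 = -1/6
S = -1/6
C² = P²·S² = 4/15 ; C = -0.516398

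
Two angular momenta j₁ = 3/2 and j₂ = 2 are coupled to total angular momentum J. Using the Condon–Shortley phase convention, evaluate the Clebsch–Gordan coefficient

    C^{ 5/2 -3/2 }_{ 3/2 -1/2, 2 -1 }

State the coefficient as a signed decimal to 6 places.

√[6·1!2!3!/7! · 1!2!1!3!1!4!] = √(144/35)
  +(−1)^0/∏(0,1,2,1,0,2)! = 1/4  (running 1/4)
  +(−1)^1/∏(1,0,1,0,1,3)! = -1/6  (running 1/12)
⟨..|..⟩ = √(144/35)·(1/12) = +0.169031

+√(1/35) ≈ +0.169031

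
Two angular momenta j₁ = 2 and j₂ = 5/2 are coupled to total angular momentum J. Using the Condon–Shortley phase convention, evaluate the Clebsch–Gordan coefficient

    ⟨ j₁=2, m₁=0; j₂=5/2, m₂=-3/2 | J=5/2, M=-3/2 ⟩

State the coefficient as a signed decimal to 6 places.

√[6·2!2!3!/8! · 2!2!1!4!1!4!] = √(288/35)
  +(−1)^0/∏(0,2,2,1,0,2)! = 1/8  (running 1/8)
  +(−1)^1/∏(1,1,1,0,1,3)! = -1/6  (running -1/24)
⟨..|..⟩ = √(288/35)·(-1/24) = -0.119523

−√(1/70) ≈ -0.119523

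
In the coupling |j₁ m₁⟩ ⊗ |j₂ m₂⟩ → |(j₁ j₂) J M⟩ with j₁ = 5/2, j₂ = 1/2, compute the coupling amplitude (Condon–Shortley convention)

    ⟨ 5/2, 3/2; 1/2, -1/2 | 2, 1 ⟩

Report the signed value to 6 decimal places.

+√(2/3) = +0.816497

triangle: 1!*4!*0!/6! = 24/720
(j±m)!: 4!*1!*0!*1!*3!*1! = 144
prefactor² = (2J+1)*Δ*N² = 24
  k=0: +1/(0!*1!*1!*0!*3!*0!) = 1/6
Σ = 1/6  ⇒  CG² = 24*1/6² = 2/3
CG = +√(2/3) = +0.816497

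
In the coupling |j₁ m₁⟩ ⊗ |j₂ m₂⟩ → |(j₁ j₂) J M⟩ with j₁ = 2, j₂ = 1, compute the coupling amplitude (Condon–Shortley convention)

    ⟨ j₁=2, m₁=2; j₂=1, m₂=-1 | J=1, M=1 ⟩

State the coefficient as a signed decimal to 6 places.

triangle: 2!·2!·0!/5! = 4/120
(j±m)!: 4!·0!·0!·2!·2!·0! = 96
prefactor² = (2J+1)·Δ·N² = 48/5
  k=0: +1/(0!·2!·0!·0!·2!·0!) = 1/4
Σ = 1/4  ⇒  CG² = 48/5·1/4² = 3/5
CG = +√(3/5) = +0.774597

+0.774597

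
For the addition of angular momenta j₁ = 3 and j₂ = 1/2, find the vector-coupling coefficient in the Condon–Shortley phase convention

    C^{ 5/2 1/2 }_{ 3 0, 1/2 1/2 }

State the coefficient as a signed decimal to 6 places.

-0.654654

j₁+j₂−J=1  J+j₁−j₂=5  J−j₁+j₂=0  j₁+j₂+J+1=7
(j₁±m₁, j₂±m₂, J±M) = (3,3,1,0,3,2)
P² = 432/7
sum k=1..1:
  [1] −1/12 = -1/12
S = -1/12
C² = P²·S² = 3/7 ; C = -0.654654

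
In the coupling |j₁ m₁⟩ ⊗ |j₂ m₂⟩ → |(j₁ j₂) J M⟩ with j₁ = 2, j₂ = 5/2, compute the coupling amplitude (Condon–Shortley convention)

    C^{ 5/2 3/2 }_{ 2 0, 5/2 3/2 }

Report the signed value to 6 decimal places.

-0.119523  (= −√(1/70))

j₁+j₂−J=2  J+j₁−j₂=2  J−j₁+j₂=3  j₁+j₂+J+1=8
(j₁±m₁, j₂±m₂, J±M) = (2,2,4,1,4,1)
P² = 288/35
sum k=1..2:
  [1] −1/6 = -1/6
  [2] +1/8 = 1/8
S = -1/24
C² = P²·S² = 1/70 ; C = -0.119523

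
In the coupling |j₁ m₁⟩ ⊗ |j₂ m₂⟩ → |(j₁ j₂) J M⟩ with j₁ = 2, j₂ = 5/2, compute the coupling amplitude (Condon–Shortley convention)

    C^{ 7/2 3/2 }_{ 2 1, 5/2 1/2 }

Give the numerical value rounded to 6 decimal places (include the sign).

+√(2/21) ≈ +0.308607

triangle: 1!*3!*4!/9! = 144/362880
(j±m)!: 3!*1!*3!*2!*5!*2! = 17280
prefactor² = (2J+1)*Δ*N² = 384/7
  k=0: +1/(0!*1!*1!*3!*2!*1!) = 1/12
  k=1: −1/(1!*0!*0!*2!*3!*2!) = -1/24
Σ = 1/24  ⇒  CG² = 384/7*1/24² = 2/21
CG = +√(2/21) = +0.308607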